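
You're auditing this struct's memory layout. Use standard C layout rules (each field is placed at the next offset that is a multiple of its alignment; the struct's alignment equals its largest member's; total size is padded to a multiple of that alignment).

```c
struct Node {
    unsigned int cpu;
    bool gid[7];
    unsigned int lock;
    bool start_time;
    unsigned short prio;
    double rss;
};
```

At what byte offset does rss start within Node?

cpu at 0 (size 4, align 4) → ends 4
gid at 4 (size 7, align 1) → ends 11
pad 1 to align 4 for lock
lock at 12 (size 4, align 4) → ends 16
start_time at 16 (size 1, align 1) → ends 17
pad 1 to align 2 for prio
prio at 18 (size 2, align 2) → ends 20
pad 4 to align 8 for rss
rss at 24 (size 8, align 8) → ends 32

24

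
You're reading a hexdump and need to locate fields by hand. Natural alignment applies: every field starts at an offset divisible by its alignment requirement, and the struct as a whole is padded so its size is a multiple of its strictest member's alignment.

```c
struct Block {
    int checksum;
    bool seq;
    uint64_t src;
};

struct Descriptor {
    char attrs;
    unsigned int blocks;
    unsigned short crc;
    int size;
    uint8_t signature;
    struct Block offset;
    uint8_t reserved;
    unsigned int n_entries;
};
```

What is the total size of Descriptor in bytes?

48

Block: 0..4  checksum  (4B, 4-aligned); 4..5  seq  (1B, 1-aligned); 5..8  -- padding (3B); 8..16  src  (8B, 8-aligned); sizeof = 16, alignof = 8
0..1  attrs  (1B, 1-aligned)
1..4  -- padding (3B)
4..8  blocks  (4B, 4-aligned)
8..10  crc  (2B, 2-aligned)
10..12  -- padding (2B)
12..16  size  (4B, 4-aligned)
16..17  signature  (1B, 1-aligned)
17..24  -- padding (7B)
24..40  offset  (16B, 8-aligned)
40..41  reserved  (1B, 1-aligned)
41..44  -- padding (3B)
44..48  n_entries  (4B, 4-aligned)
sizeof = 48, alignof = 8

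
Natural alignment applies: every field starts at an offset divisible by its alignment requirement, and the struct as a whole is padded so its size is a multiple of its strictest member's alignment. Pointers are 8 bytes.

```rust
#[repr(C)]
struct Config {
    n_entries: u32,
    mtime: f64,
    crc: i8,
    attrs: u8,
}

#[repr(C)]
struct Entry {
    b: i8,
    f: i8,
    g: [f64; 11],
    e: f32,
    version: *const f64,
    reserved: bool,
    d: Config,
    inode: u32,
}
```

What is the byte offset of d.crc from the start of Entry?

136

Config: 0..4  n_entries  (4B, 4-aligned); 4..8  -- padding (4B); 8..16  mtime  (8B, 8-aligned); 16..17  crc  (1B, 1-aligned); 17..18  attrs  (1B, 1-aligned); 18..24  -- tail padding (6B); sizeof = 24, alignof = 8
0..1  b  (1B, 1-aligned)
1..2  f  (1B, 1-aligned)
2..8  -- padding (6B)
8..96  g  (88B, 8-aligned)
96..100  e  (4B, 4-aligned)
100..104  -- padding (4B)
104..112  version  (8B, 8-aligned)
112..113  reserved  (1B, 1-aligned)
113..120  -- padding (7B)
120..144  d  (24B, 8-aligned)
within Config: crc at 16
120 + 16 = 136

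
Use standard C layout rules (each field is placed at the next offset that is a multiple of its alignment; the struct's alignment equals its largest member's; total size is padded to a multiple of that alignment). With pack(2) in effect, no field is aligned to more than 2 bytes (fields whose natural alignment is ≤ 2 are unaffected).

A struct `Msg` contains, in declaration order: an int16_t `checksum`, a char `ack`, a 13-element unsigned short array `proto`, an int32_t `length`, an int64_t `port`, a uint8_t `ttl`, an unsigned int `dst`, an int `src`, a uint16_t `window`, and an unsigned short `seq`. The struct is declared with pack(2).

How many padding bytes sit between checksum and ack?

0

0..2  checksum  (2B, 2-aligned)
2..3  ack  (1B, 1-aligned)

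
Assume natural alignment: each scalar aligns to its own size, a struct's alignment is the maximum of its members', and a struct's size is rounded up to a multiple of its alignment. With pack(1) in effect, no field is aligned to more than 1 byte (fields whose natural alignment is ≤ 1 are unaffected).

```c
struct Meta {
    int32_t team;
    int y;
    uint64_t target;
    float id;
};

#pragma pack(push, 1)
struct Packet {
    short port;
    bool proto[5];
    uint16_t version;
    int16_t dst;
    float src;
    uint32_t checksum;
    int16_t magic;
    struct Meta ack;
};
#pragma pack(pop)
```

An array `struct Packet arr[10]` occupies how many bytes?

450

Meta: team at 0 (size 4, align 4) → ends 4; y at 4 (size 4, align 4) → ends 8; target at 8 (size 8, align 8) → ends 16; id at 16 (size 4, align 4) → ends 20; tail pad 4 to reach multiple of 8; total 24 bytes, alignment 8
port at 0 (size 2, align 1) → ends 2
proto at 2 (size 5, align 1) → ends 7
version at 7 (size 2, align 1) → ends 9
dst at 9 (size 2, align 1) → ends 11
src at 11 (size 4, align 1) → ends 15
checksum at 15 (size 4, align 1) → ends 19
magic at 19 (size 2, align 1) → ends 21
ack at 21 (size 24, align 1) → ends 45
total 45 bytes, alignment 1
array of 10: 10 × 45 = 450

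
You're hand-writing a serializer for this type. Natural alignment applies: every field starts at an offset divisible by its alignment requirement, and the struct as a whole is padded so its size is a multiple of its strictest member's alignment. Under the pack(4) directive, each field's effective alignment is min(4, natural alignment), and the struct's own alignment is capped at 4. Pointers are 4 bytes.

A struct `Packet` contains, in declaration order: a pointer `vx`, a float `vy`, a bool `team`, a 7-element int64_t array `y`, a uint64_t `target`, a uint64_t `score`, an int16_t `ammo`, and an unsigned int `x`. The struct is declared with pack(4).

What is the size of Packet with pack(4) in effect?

92

vx at 0 (size 4, align 4) → ends 4
vy at 4 (size 4, align 4) → ends 8
team at 8 (size 1, align 1) → ends 9
pad 3 to align 4 for y
y at 12 (size 56, align 4) → ends 68
target at 68 (size 8, align 4) → ends 76
score at 76 (size 8, align 4) → ends 84
ammo at 84 (size 2, align 2) → ends 86
pad 2 to align 4 for x
x at 88 (size 4, align 4) → ends 92
total 92 bytes, alignment 4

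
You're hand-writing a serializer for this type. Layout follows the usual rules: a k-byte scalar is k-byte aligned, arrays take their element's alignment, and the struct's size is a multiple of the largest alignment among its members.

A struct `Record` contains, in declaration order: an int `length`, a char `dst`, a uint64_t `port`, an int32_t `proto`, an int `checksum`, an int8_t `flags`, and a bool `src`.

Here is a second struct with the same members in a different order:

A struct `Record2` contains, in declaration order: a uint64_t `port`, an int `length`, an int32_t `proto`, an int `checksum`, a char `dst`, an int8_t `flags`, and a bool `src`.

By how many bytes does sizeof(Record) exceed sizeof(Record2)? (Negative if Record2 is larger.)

8

length at 0 (size 4, align 4) → ends 4
dst at 4 (size 1, align 1) → ends 5
pad 3 to align 8 for port
port at 8 (size 8, align 8) → ends 16
proto at 16 (size 4, align 4) → ends 20
checksum at 20 (size 4, align 4) → ends 24
flags at 24 (size 1, align 1) → ends 25
src at 25 (size 1, align 1) → ends 26
tail pad 6 to reach multiple of 8
total 32 bytes, alignment 8
— Record2 —
port at 0 (size 8, align 8) → ends 8
length at 8 (size 4, align 4) → ends 12
proto at 12 (size 4, align 4) → ends 16
checksum at 16 (size 4, align 4) → ends 20
dst at 20 (size 1, align 1) → ends 21
flags at 21 (size 1, align 1) → ends 22
src at 22 (size 1, align 1) → ends 23
tail pad 1 to reach multiple of 8
total 24 bytes, alignment 8
32 − 24 = 8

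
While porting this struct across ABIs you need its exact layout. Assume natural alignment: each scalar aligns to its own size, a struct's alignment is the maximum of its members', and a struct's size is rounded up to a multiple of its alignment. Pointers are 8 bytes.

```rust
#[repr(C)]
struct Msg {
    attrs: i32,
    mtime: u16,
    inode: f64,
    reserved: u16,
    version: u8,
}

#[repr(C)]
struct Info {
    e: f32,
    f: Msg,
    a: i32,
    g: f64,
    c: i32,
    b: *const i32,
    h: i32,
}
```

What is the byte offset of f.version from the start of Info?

26

Msg: 0..4  attrs  (4B, 4-aligned); 4..6  mtime  (2B, 2-aligned); 6..8  -- padding (2B); 8..16  inode  (8B, 8-aligned); 16..18  reserved  (2B, 2-aligned); 18..19  version  (1B, 1-aligned); 19..24  -- tail padding (5B); sizeof = 24, alignof = 8
0..4  e  (4B, 4-aligned)
4..8  -- padding (4B)
8..32  f  (24B, 8-aligned)
within Msg: version at 18
8 + 18 = 26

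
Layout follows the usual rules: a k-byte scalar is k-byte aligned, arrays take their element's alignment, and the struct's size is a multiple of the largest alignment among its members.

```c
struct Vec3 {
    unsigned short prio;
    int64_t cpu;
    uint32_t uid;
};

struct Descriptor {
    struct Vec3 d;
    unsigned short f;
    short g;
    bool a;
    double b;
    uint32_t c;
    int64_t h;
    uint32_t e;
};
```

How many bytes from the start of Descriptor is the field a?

Vec3: prio at 0 (size 2, align 2) → ends 2; pad 6 to align 8 for cpu; cpu at 8 (size 8, align 8) → ends 16; uid at 16 (size 4, align 4) → ends 20; tail pad 4 to reach multiple of 8; total 24 bytes, alignment 8
d at 0 (size 24, align 8) → ends 24
f at 24 (size 2, align 2) → ends 26
g at 26 (size 2, align 2) → ends 28
a at 28 (size 1, align 1) → ends 29

28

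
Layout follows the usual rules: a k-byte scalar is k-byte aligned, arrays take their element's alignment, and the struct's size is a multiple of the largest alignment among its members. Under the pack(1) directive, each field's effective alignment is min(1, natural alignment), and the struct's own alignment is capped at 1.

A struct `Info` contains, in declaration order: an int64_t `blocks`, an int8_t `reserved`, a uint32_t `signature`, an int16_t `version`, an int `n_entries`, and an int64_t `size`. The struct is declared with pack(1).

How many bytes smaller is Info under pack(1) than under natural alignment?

natural layout:
  0..8  blocks  (8B, 8-aligned)
  8..9  reserved  (1B, 1-aligned)
  9..12  -- padding (3B)
  12..16  signature  (4B, 4-aligned)
  16..18  version  (2B, 2-aligned)
  18..20  -- padding (2B)
  20..24  n_entries  (4B, 4-aligned)
  24..32  size  (8B, 8-aligned)
  sizeof = 32, alignof = 8
packed(1) layout:
  0..8  blocks  (8B, 1-aligned)
  8..9  reserved  (1B, 1-aligned)
  9..13  signature  (4B, 1-aligned)
  13..15  version  (2B, 1-aligned)
  15..19  n_entries  (4B, 1-aligned)
  19..27  size  (8B, 1-aligned)
  sizeof = 27, alignof = 1
32 − 27 = 5

5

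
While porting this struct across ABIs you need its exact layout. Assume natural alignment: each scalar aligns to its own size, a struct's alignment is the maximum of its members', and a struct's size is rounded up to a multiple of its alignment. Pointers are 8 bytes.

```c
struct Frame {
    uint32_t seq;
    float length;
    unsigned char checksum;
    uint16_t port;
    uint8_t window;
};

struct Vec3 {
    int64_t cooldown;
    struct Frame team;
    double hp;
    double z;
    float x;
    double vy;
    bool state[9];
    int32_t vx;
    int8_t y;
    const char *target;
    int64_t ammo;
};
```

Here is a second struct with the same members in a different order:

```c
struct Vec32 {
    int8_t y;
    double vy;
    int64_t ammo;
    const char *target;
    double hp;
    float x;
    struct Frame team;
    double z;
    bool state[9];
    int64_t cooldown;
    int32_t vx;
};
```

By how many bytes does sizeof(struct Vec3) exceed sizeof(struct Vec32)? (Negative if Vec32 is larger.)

-8

Frame: 0..4  seq  (4B, 4-aligned); 4..8  length  (4B, 4-aligned); 8..9  checksum  (1B, 1-aligned); 9..10  -- padding (1B); 10..12  port  (2B, 2-aligned); 12..13  window  (1B, 1-aligned); 13..16  -- tail padding (3B); sizeof = 16, alignof = 4
0..8  cooldown  (8B, 8-aligned)
8..24  team  (16B, 4-aligned)
24..32  hp  (8B, 8-aligned)
32..40  z  (8B, 8-aligned)
40..44  x  (4B, 4-aligned)
44..48  -- padding (4B)
48..56  vy  (8B, 8-aligned)
56..65  state  (9B, 1-aligned)
65..68  -- padding (3B)
68..72  vx  (4B, 4-aligned)
72..73  y  (1B, 1-aligned)
73..80  -- padding (7B)
80..88  target  (8B, 8-aligned)
88..96  ammo  (8B, 8-aligned)
sizeof = 96, alignof = 8
— Vec32 —
0..1  y  (1B, 1-aligned)
1..8  -- padding (7B)
8..16  vy  (8B, 8-aligned)
16..24  ammo  (8B, 8-aligned)
24..32  target  (8B, 8-aligned)
32..40  hp  (8B, 8-aligned)
40..44  x  (4B, 4-aligned)
44..60  team  (16B, 4-aligned)
60..64  -- padding (4B)
64..72  z  (8B, 8-aligned)
72..81  state  (9B, 1-aligned)
81..88  -- padding (7B)
88..96  cooldown  (8B, 8-aligned)
96..100  vx  (4B, 4-aligned)
100..104  -- tail padding (4B)
sizeof = 104, alignof = 8
96 − 104 = -8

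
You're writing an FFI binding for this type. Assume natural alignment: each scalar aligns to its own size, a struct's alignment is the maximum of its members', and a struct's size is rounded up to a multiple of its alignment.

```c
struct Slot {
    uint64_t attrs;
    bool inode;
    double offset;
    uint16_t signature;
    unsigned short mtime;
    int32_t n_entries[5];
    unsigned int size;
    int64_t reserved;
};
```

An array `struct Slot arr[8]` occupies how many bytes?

512

attrs at 0 (size 8, align 8) → ends 8
inode at 8 (size 1, align 1) → ends 9
pad 7 to align 8 for offset
offset at 16 (size 8, align 8) → ends 24
signature at 24 (size 2, align 2) → ends 26
mtime at 26 (size 2, align 2) → ends 28
n_entries at 28 (size 20, align 4) → ends 48
size at 48 (size 4, align 4) → ends 52
pad 4 to align 8 for reserved
reserved at 56 (size 8, align 8) → ends 64
total 64 bytes, alignment 8
array of 8: 8 × 64 = 512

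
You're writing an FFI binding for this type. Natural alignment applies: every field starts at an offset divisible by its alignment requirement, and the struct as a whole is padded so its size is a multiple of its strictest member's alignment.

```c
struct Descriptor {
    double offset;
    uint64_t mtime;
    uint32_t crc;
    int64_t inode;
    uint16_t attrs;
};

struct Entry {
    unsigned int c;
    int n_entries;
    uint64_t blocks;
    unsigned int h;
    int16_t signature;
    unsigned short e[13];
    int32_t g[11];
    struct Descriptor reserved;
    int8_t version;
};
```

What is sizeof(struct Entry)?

Descriptor: 0..8  offset  (8B, 8-aligned); 8..16  mtime  (8B, 8-aligned); 16..20  crc  (4B, 4-aligned); 20..24  -- padding (4B); 24..32  inode  (8B, 8-aligned); 32..34  attrs  (2B, 2-aligned); 34..40  -- tail padding (6B); sizeof = 40, alignof = 8
0..4  c  (4B, 4-aligned)
4..8  n_entries  (4B, 4-aligned)
8..16  blocks  (8B, 8-aligned)
16..20  h  (4B, 4-aligned)
20..22  signature  (2B, 2-aligned)
22..48  e  (26B, 2-aligned)
48..92  g  (44B, 4-aligned)
92..96  -- padding (4B)
96..136  reserved  (40B, 8-aligned)
136..137  version  (1B, 1-aligned)
137..144  -- tail padding (7B)
sizeof = 144, alignof = 8

144 bytes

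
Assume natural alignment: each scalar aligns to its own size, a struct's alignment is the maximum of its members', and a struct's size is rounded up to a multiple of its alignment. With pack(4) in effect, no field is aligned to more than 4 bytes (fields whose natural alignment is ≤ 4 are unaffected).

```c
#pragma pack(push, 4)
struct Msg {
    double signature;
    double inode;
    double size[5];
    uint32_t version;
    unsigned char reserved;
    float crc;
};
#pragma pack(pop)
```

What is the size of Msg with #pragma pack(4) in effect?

signature at 0 (size 8, align 4) → ends 8
inode at 8 (size 8, align 4) → ends 16
size at 16 (size 40, align 4) → ends 56
version at 56 (size 4, align 4) → ends 60
reserved at 60 (size 1, align 1) → ends 61
pad 3 to align 4 for crc
crc at 64 (size 4, align 4) → ends 68
total 68 bytes, alignment 4

68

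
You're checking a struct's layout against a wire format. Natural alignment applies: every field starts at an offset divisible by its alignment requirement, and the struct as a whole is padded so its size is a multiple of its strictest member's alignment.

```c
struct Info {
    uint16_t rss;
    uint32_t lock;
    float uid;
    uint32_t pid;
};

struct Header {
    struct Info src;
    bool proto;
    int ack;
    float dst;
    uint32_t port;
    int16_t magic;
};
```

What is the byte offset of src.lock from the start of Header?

Info: 0..2  rss  (2B, 2-aligned); 2..4  -- padding (2B); 4..8  lock  (4B, 4-aligned); 8..12  uid  (4B, 4-aligned); 12..16  pid  (4B, 4-aligned); sizeof = 16, alignof = 4
0..16  src  (16B, 4-aligned)
within Info: lock at 4
0 + 4 = 4

4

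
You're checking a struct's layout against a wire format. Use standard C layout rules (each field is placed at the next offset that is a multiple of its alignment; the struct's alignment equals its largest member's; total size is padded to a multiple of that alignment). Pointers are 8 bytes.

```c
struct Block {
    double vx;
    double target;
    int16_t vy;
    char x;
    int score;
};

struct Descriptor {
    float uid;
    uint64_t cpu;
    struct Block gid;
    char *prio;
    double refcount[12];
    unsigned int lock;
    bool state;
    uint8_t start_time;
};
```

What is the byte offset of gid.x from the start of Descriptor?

Block: vx at 0 (size 8, align 8) → ends 8; target at 8 (size 8, align 8) → ends 16; vy at 16 (size 2, align 2) → ends 18; x at 18 (size 1, align 1) → ends 19; pad 1 to align 4 for score; score at 20 (size 4, align 4) → ends 24; total 24 bytes, alignment 8
uid at 0 (size 4, align 4) → ends 4
pad 4 to align 8 for cpu
cpu at 8 (size 8, align 8) → ends 16
gid at 16 (size 24, align 8) → ends 40
within Block: x at 18
16 + 18 = 34

34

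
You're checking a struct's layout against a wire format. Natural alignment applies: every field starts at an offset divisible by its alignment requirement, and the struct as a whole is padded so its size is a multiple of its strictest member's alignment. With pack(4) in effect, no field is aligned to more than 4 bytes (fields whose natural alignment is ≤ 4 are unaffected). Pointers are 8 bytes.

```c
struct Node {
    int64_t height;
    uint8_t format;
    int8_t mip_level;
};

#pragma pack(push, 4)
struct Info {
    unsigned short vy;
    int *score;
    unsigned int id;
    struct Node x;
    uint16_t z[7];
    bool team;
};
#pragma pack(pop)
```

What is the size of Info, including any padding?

48

Node: height at 0 (size 8, align 8) → ends 8; format at 8 (size 1, align 1) → ends 9; mip_level at 9 (size 1, align 1) → ends 10; tail pad 6 to reach multiple of 8; total 16 bytes, alignment 8
vy at 0 (size 2, align 2) → ends 2
pad 2 to align 4 for score
score at 4 (size 8, align 4) → ends 12
id at 12 (size 4, align 4) → ends 16
x at 16 (size 16, align 4) → ends 32
z at 32 (size 14, align 2) → ends 46
team at 46 (size 1, align 1) → ends 47
tail pad 1 to reach multiple of 4
total 48 bytes, alignment 4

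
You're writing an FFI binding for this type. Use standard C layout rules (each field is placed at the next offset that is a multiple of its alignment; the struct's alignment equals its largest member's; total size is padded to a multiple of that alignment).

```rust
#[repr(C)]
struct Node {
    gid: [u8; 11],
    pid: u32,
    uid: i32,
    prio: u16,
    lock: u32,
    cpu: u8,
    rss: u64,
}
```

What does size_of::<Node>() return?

gid at 0 (size 11, align 1) → ends 11
pad 1 to align 4 for pid
pid at 12 (size 4, align 4) → ends 16
uid at 16 (size 4, align 4) → ends 20
prio at 20 (size 2, align 2) → ends 22
pad 2 to align 4 for lock
lock at 24 (size 4, align 4) → ends 28
cpu at 28 (size 1, align 1) → ends 29
pad 3 to align 8 for rss
rss at 32 (size 8, align 8) → ends 40
total 40 bytes, alignment 8

40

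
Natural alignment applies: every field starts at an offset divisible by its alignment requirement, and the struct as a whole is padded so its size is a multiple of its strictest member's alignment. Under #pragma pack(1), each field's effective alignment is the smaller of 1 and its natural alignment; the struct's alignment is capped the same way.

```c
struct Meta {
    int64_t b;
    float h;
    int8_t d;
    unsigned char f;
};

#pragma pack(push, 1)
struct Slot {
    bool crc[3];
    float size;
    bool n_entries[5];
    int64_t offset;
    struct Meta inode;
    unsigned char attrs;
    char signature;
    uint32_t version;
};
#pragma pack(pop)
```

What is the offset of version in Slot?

Meta: @0: b [8B, align 8] → 8; @8: h [4B, align 4] → 12; @12: d [1B, align 1] → 13; @13: f [1B, align 1] → 14; +2 tail pad (align 8); size 16, align 8
@0: crc [3B, align 1] → 3
@3: size [4B, align 1] → 7
@7: n_entries [5B, align 1] → 12
@12: offset [8B, align 1] → 20
@20: inode [16B, align 1] → 36
@36: attrs [1B, align 1] → 37
@37: signature [1B, align 1] → 38
@38: version [4B, align 1] → 42

38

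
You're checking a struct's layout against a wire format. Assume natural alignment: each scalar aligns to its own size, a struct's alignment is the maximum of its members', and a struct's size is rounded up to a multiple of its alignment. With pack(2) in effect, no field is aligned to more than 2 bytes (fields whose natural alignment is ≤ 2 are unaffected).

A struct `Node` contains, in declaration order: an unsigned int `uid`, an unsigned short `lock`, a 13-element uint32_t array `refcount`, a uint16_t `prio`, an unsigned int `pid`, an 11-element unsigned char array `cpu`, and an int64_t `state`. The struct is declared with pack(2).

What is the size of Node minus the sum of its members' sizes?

@0: uid [4B, align 2] → 4
@4: lock [2B, align 2] → 6
@6: refcount [52B, align 2] → 58
@58: prio [2B, align 2] → 60
@60: pid [4B, align 2] → 64
@64: cpu [11B, align 1] → 75
+1 pad (align 2)
@76: state [8B, align 2] → 84
size 84, align 2
data bytes 83, size 84 → padding 1

1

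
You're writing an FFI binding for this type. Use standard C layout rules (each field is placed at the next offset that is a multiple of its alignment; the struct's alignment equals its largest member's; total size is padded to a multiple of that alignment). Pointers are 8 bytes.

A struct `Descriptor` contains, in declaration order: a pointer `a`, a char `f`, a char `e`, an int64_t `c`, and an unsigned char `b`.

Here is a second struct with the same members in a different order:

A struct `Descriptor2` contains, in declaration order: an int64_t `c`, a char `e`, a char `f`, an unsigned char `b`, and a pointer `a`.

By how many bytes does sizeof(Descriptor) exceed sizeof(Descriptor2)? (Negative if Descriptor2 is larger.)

8

0..8  a  (8B, 8-aligned)
8..9  f  (1B, 1-aligned)
9..10  e  (1B, 1-aligned)
10..16  -- padding (6B)
16..24  c  (8B, 8-aligned)
24..25  b  (1B, 1-aligned)
25..32  -- tail padding (7B)
sizeof = 32, alignof = 8
— Descriptor2 —
0..8  c  (8B, 8-aligned)
8..9  e  (1B, 1-aligned)
9..10  f  (1B, 1-aligned)
10..11  b  (1B, 1-aligned)
11..16  -- padding (5B)
16..24  a  (8B, 8-aligned)
sizeof = 24, alignof = 8
32 − 24 = 8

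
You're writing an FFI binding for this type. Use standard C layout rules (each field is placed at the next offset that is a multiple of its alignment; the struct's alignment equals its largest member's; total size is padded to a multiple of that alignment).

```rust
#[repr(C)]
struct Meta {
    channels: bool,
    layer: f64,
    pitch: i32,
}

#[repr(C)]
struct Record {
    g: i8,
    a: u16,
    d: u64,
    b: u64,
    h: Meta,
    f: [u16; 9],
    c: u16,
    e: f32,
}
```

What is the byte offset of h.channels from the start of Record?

Meta: 0..1  channels  (1B, 1-aligned); 1..8  -- padding (7B); 8..16  layer  (8B, 8-aligned); 16..20  pitch  (4B, 4-aligned); 20..24  -- tail padding (4B); sizeof = 24, alignof = 8
0..1  g  (1B, 1-aligned)
1..2  -- padding (1B)
2..4  a  (2B, 2-aligned)
4..8  -- padding (4B)
8..16  d  (8B, 8-aligned)
16..24  b  (8B, 8-aligned)
24..48  h  (24B, 8-aligned)
within Meta: channels at 0
24 + 0 = 24

24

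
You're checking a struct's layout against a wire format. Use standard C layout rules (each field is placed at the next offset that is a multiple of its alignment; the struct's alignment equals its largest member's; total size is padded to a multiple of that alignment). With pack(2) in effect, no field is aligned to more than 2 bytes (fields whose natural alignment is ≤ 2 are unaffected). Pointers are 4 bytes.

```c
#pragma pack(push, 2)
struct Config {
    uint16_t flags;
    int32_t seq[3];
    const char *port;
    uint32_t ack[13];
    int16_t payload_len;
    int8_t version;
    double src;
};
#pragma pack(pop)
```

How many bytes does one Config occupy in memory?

0..2  flags  (2B, 2-aligned)
2..14  seq  (12B, 2-aligned)
14..18  port  (4B, 2-aligned)
18..70  ack  (52B, 2-aligned)
70..72  payload_len  (2B, 2-aligned)
72..73  version  (1B, 1-aligned)
73..74  -- padding (1B)
74..82  src  (8B, 2-aligned)
sizeof = 82, alignof = 2

82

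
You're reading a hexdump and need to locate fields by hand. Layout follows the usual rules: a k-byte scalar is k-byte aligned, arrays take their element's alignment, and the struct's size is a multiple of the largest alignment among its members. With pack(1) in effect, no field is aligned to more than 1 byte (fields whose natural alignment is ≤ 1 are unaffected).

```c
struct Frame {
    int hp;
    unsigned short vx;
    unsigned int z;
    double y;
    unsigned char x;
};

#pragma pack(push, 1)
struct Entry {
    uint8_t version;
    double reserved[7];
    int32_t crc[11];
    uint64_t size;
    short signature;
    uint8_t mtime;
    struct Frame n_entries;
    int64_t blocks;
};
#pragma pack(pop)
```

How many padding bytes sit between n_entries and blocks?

0

Frame: 0..4  hp  (4B, 4-aligned); 4..6  vx  (2B, 2-aligned); 6..8  -- padding (2B); 8..12  z  (4B, 4-aligned); 12..16  -- padding (4B); 16..24  y  (8B, 8-aligned); 24..25  x  (1B, 1-aligned); 25..32  -- tail padding (7B); sizeof = 32, alignof = 8
0..1  version  (1B, 1-aligned)
1..57  reserved  (56B, 1-aligned)
57..101  crc  (44B, 1-aligned)
101..109  size  (8B, 1-aligned)
109..111  signature  (2B, 1-aligned)
111..112  mtime  (1B, 1-aligned)
112..144  n_entries  (32B, 1-aligned)
144..152  blocks  (8B, 1-aligned)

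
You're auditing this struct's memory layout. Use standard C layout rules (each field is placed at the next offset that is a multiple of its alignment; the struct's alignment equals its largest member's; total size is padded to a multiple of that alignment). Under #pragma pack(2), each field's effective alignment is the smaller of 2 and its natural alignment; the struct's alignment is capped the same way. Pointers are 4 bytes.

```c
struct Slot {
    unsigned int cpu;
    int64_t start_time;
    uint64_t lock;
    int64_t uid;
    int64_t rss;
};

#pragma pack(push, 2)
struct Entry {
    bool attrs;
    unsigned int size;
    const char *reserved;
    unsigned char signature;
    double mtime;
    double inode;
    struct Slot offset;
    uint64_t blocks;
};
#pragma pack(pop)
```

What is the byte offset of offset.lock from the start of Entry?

44

Slot: 0..4  cpu  (4B, 4-aligned); 4..8  -- padding (4B); 8..16  start_time  (8B, 8-aligned); 16..24  lock  (8B, 8-aligned); 24..32  uid  (8B, 8-aligned); 32..40  rss  (8B, 8-aligned); sizeof = 40, alignof = 8
0..1  attrs  (1B, 1-aligned)
1..2  -- padding (1B)
2..6  size  (4B, 2-aligned)
6..10  reserved  (4B, 2-aligned)
10..11  signature  (1B, 1-aligned)
11..12  -- padding (1B)
12..20  mtime  (8B, 2-aligned)
20..28  inode  (8B, 2-aligned)
28..68  offset  (40B, 2-aligned)
within Slot: lock at 16
28 + 16 = 44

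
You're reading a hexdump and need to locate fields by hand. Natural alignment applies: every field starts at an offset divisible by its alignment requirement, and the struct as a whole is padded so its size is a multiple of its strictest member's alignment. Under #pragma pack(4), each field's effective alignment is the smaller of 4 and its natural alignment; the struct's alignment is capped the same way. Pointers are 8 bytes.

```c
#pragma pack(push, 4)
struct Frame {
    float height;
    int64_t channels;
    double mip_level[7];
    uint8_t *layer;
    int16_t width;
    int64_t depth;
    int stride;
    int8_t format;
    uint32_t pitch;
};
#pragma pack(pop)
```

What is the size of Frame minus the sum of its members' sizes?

@0: height [4B, align 4] → 4
@4: channels [8B, align 4] → 12
@12: mip_level [56B, align 4] → 68
@68: layer [8B, align 4] → 76
@76: width [2B, align 2] → 78
+2 pad (align 4)
@80: depth [8B, align 4] → 88
@88: stride [4B, align 4] → 92
@92: format [1B, align 1] → 93
+3 pad (align 4)
@96: pitch [4B, align 4] → 100
size 100, align 4
data bytes 95, size 100 → padding 5

5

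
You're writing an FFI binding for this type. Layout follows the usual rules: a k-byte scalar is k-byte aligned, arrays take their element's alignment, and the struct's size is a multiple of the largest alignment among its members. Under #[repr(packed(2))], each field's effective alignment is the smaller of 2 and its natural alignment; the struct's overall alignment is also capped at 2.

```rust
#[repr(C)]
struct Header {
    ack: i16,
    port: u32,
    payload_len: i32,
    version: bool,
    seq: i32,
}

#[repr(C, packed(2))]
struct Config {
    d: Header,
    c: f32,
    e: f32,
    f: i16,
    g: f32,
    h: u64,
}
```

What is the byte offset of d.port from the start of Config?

4

Header: 0..2  ack  (2B, 2-aligned); 2..4  -- padding (2B); 4..8  port  (4B, 4-aligned); 8..12  payload_len  (4B, 4-aligned); 12..13  version  (1B, 1-aligned); 13..16  -- padding (3B); 16..20  seq  (4B, 4-aligned); sizeof = 20, alignof = 4
0..20  d  (20B, 2-aligned)
within Header: port at 4
0 + 4 = 4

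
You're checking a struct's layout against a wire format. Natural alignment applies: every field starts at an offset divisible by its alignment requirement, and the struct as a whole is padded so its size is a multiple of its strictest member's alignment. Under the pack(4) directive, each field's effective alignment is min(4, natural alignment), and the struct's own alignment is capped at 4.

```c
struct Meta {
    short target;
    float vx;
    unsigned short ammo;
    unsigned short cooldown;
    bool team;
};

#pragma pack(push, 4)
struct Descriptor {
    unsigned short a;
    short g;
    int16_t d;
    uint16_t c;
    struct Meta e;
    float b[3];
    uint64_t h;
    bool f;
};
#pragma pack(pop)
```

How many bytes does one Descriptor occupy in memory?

48

Meta: @0: target [2B, align 2] → 2; +2 pad (align 4); @4: vx [4B, align 4] → 8; @8: ammo [2B, align 2] → 10; @10: cooldown [2B, align 2] → 12; @12: team [1B, align 1] → 13; +3 tail pad (align 4); size 16, align 4
@0: a [2B, align 2] → 2
@2: g [2B, align 2] → 4
@4: d [2B, align 2] → 6
@6: c [2B, align 2] → 8
@8: e [16B, align 4] → 24
@24: b [12B, align 4] → 36
@36: h [8B, align 4] → 44
@44: f [1B, align 1] → 45
+3 tail pad (align 4)
size 48, align 4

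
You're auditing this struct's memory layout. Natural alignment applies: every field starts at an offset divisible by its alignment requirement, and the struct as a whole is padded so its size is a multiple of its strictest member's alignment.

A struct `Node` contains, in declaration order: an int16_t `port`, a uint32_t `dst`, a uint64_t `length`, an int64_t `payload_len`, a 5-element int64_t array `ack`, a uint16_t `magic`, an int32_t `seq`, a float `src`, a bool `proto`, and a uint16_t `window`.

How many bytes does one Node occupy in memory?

80

port at 0 (size 2, align 2) → ends 2
pad 2 to align 4 for dst
dst at 4 (size 4, align 4) → ends 8
length at 8 (size 8, align 8) → ends 16
payload_len at 16 (size 8, align 8) → ends 24
ack at 24 (size 40, align 8) → ends 64
magic at 64 (size 2, align 2) → ends 66
pad 2 to align 4 for seq
seq at 68 (size 4, align 4) → ends 72
src at 72 (size 4, align 4) → ends 76
proto at 76 (size 1, align 1) → ends 77
pad 1 to align 2 for window
window at 78 (size 2, align 2) → ends 80
total 80 bytes, alignment 8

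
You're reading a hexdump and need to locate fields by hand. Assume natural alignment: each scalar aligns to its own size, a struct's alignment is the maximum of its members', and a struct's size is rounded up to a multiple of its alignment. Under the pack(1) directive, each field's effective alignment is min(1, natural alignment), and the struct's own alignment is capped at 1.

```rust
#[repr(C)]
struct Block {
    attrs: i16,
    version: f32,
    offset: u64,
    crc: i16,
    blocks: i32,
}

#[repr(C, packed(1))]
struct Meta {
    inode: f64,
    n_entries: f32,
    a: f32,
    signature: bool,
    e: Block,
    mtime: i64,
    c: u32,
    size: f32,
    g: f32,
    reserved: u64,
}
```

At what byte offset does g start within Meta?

57

Block: attrs at 0 (size 2, align 2) → ends 2; pad 2 to align 4 for version; version at 4 (size 4, align 4) → ends 8; offset at 8 (size 8, align 8) → ends 16; crc at 16 (size 2, align 2) → ends 18; pad 2 to align 4 for blocks; blocks at 20 (size 4, align 4) → ends 24; total 24 bytes, alignment 8
inode at 0 (size 8, align 1) → ends 8
n_entries at 8 (size 4, align 1) → ends 12
a at 12 (size 4, align 1) → ends 16
signature at 16 (size 1, align 1) → ends 17
e at 17 (size 24, align 1) → ends 41
mtime at 41 (size 8, align 1) → ends 49
c at 49 (size 4, align 1) → ends 53
size at 53 (size 4, align 1) → ends 57
g at 57 (size 4, align 1) → ends 61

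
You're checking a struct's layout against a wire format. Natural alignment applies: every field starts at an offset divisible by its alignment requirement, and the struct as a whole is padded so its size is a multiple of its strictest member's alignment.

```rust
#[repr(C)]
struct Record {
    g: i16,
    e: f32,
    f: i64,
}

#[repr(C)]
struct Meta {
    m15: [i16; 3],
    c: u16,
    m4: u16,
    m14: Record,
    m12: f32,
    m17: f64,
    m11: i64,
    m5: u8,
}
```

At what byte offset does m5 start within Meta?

Record: @0: g [2B, align 2] → 2; +2 pad (align 4); @4: e [4B, align 4] → 8; @8: f [8B, align 8] → 16; size 16, align 8
@0: m15 [6B, align 2] → 6
@6: c [2B, align 2] → 8
@8: m4 [2B, align 2] → 10
+6 pad (align 8)
@16: m14 [16B, align 8] → 32
@32: m12 [4B, align 4] → 36
+4 pad (align 8)
@40: m17 [8B, align 8] → 48
@48: m11 [8B, align 8] → 56
@56: m5 [1B, align 1] → 57

56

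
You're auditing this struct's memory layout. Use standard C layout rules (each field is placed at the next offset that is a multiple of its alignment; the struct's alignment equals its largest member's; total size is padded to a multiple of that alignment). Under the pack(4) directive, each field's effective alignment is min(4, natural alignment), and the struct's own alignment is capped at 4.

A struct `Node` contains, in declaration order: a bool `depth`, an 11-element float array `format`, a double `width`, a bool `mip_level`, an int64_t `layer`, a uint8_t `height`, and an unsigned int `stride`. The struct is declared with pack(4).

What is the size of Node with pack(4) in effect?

@0: depth [1B, align 1] → 1
+3 pad (align 4)
@4: format [44B, align 4] → 48
@48: width [8B, align 4] → 56
@56: mip_level [1B, align 1] → 57
+3 pad (align 4)
@60: layer [8B, align 4] → 68
@68: height [1B, align 1] → 69
+3 pad (align 4)
@72: stride [4B, align 4] → 76
size 76, align 4

76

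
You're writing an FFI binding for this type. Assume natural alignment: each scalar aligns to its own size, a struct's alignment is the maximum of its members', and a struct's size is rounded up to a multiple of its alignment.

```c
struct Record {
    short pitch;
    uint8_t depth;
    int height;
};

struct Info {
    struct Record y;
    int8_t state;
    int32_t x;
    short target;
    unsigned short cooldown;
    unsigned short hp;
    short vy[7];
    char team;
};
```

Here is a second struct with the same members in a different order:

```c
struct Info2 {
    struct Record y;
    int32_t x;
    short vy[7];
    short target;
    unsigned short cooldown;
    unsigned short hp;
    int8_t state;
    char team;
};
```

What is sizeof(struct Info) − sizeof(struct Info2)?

4

Record: @0: pitch [2B, align 2] → 2; @2: depth [1B, align 1] → 3; +1 pad (align 4); @4: height [4B, align 4] → 8; size 8, align 4
@0: y [8B, align 4] → 8
@8: state [1B, align 1] → 9
+3 pad (align 4)
@12: x [4B, align 4] → 16
@16: target [2B, align 2] → 18
@18: cooldown [2B, align 2] → 20
@20: hp [2B, align 2] → 22
@22: vy [14B, align 2] → 36
@36: team [1B, align 1] → 37
+3 tail pad (align 4)
size 40, align 4
— Info2 —
@0: y [8B, align 4] → 8
@8: x [4B, align 4] → 12
@12: vy [14B, align 2] → 26
@26: target [2B, align 2] → 28
@28: cooldown [2B, align 2] → 30
@30: hp [2B, align 2] → 32
@32: state [1B, align 1] → 33
@33: team [1B, align 1] → 34
+2 tail pad (align 4)
size 36, align 4
40 − 36 = 4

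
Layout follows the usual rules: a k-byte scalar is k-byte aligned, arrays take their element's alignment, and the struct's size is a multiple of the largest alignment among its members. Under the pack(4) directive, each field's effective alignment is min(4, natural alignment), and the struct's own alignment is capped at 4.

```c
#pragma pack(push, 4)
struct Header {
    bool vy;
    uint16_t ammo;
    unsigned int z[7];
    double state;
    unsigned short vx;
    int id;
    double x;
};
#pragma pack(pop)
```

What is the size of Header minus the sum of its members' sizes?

3

@0: vy [1B, align 1] → 1
+1 pad (align 2)
@2: ammo [2B, align 2] → 4
@4: z [28B, align 4] → 32
@32: state [8B, align 4] → 40
@40: vx [2B, align 2] → 42
+2 pad (align 4)
@44: id [4B, align 4] → 48
@48: x [8B, align 4] → 56
size 56, align 4
data bytes 53, size 56 → padding 3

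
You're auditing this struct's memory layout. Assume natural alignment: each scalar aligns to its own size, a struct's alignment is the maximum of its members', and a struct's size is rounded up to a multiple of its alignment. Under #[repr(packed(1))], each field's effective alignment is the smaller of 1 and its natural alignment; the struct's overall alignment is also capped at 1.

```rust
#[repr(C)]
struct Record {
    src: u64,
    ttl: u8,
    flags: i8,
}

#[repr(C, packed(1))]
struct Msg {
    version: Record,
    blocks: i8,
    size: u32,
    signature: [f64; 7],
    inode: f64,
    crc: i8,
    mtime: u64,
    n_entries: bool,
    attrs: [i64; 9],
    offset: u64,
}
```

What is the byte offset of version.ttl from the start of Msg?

Record: src at 0 (size 8, align 8) → ends 8; ttl at 8 (size 1, align 1) → ends 9; flags at 9 (size 1, align 1) → ends 10; tail pad 6 to reach multiple of 8; total 16 bytes, alignment 8
version at 0 (size 16, align 1) → ends 16
within Record: ttl at 8
0 + 8 = 8

8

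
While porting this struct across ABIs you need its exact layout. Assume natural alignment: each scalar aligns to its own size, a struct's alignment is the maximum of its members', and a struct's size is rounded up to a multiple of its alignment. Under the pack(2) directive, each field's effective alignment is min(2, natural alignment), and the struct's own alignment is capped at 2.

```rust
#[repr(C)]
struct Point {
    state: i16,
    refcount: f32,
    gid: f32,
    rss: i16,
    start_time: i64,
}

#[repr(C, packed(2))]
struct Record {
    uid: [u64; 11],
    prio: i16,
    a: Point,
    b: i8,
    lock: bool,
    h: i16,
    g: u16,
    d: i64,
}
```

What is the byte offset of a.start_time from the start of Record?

Point: state at 0 (size 2, align 2) → ends 2; pad 2 to align 4 for refcount; refcount at 4 (size 4, align 4) → ends 8; gid at 8 (size 4, align 4) → ends 12; rss at 12 (size 2, align 2) → ends 14; pad 2 to align 8 for start_time; start_time at 16 (size 8, align 8) → ends 24; total 24 bytes, alignment 8
uid at 0 (size 88, align 2) → ends 88
prio at 88 (size 2, align 2) → ends 90
a at 90 (size 24, align 2) → ends 114
within Point: start_time at 16
90 + 16 = 106

106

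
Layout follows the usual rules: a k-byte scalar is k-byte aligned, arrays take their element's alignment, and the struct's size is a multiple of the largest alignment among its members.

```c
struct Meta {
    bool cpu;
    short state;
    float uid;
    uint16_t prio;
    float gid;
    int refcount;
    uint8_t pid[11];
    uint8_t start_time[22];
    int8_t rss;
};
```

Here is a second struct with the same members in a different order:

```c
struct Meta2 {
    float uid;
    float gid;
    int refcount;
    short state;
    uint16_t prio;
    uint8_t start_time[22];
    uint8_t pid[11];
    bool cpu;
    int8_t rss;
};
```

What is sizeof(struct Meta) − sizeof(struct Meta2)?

4

@0: cpu [1B, align 1] → 1
+1 pad (align 2)
@2: state [2B, align 2] → 4
@4: uid [4B, align 4] → 8
@8: prio [2B, align 2] → 10
+2 pad (align 4)
@12: gid [4B, align 4] → 16
@16: refcount [4B, align 4] → 20
@20: pid [11B, align 1] → 31
@31: start_time [22B, align 1] → 53
@53: rss [1B, align 1] → 54
+2 tail pad (align 4)
size 56, align 4
— Meta2 —
@0: uid [4B, align 4] → 4
@4: gid [4B, align 4] → 8
@8: refcount [4B, align 4] → 12
@12: state [2B, align 2] → 14
@14: prio [2B, align 2] → 16
@16: start_time [22B, align 1] → 38
@38: pid [11B, align 1] → 49
@49: cpu [1B, align 1] → 50
@50: rss [1B, align 1] → 51
+1 tail pad (align 4)
size 52, align 4
56 − 52 = 4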